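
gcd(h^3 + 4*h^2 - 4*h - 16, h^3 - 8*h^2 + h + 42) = h + 2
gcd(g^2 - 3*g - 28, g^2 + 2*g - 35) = 1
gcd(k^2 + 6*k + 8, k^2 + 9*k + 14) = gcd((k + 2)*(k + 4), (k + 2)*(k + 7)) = k + 2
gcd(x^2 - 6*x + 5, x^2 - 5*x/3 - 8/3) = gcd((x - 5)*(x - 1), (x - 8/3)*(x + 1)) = 1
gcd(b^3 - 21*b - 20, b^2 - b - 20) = b^2 - b - 20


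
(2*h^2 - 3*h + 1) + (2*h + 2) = 2*h^2 - h + 3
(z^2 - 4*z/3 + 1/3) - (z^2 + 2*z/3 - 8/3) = 3 - 2*z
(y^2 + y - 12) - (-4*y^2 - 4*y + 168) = 5*y^2 + 5*y - 180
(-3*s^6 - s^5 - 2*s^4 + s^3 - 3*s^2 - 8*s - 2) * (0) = 0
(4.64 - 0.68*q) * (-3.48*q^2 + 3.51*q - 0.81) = 2.3664*q^3 - 18.534*q^2 + 16.8372*q - 3.7584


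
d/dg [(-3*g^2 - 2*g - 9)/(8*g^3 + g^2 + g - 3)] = (24*g^4 + 32*g^3 + 215*g^2 + 36*g + 15)/(64*g^6 + 16*g^5 + 17*g^4 - 46*g^3 - 5*g^2 - 6*g + 9)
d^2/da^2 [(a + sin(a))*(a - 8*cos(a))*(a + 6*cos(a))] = -a^2*sin(a) + 2*a^2*cos(a) + 8*a*sin(a) + 4*a*sin(2*a) + 4*a*cos(a) + 96*a*cos(2*a) + 6*a + 14*sin(a) + 96*sin(2*a) + 108*sin(3*a) - 4*cos(a) - 4*cos(2*a)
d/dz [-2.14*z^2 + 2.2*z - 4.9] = 2.2 - 4.28*z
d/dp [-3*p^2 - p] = -6*p - 1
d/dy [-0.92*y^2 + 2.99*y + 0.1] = 2.99 - 1.84*y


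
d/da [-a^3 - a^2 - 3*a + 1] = -3*a^2 - 2*a - 3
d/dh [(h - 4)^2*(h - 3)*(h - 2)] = 4*h^3 - 39*h^2 + 124*h - 128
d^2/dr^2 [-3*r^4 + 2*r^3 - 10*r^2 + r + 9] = -36*r^2 + 12*r - 20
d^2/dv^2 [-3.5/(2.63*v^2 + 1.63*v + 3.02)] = (48.4183*v^2 + 30.0083*v - 3.5*(5.26*v + 1.63)*(10.52*v + 3.26) + 55.5982)/(2.63*v^2 + 1.63*v + 3.02)^3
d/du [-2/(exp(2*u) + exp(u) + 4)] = (4*exp(u) + 2)*exp(u)/(exp(2*u) + exp(u) + 4)^2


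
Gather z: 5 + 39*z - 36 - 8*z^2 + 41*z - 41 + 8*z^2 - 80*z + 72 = 0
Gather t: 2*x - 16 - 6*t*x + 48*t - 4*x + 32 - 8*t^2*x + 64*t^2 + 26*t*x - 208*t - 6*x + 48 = t^2*(64 - 8*x) + t*(20*x - 160) - 8*x + 64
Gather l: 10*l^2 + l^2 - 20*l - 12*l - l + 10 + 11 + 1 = 11*l^2 - 33*l + 22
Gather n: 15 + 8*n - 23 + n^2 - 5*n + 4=n^2 + 3*n - 4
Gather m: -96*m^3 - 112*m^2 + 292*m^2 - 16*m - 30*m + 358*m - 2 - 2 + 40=-96*m^3 + 180*m^2 + 312*m + 36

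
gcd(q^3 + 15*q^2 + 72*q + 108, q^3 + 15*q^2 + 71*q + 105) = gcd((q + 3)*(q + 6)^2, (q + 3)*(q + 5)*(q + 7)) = q + 3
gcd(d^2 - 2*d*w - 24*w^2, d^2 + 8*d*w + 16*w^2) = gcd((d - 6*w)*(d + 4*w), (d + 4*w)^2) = d + 4*w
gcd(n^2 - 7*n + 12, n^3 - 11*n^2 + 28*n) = n - 4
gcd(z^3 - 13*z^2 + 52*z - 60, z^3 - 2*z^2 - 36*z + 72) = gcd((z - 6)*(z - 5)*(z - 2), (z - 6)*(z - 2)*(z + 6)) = z^2 - 8*z + 12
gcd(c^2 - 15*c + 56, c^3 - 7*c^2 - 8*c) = c - 8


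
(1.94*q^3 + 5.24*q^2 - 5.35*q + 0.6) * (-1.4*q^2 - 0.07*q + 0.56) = -2.716*q^5 - 7.4718*q^4 + 8.2096*q^3 + 2.4689*q^2 - 3.038*q + 0.336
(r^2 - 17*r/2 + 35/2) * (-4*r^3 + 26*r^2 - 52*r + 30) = -4*r^5 + 60*r^4 - 343*r^3 + 927*r^2 - 1165*r + 525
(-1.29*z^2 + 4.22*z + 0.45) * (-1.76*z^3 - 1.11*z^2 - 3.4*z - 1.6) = 2.2704*z^5 - 5.9953*z^4 - 1.0902*z^3 - 12.7835*z^2 - 8.282*z - 0.72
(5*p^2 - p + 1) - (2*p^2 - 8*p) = 3*p^2 + 7*p + 1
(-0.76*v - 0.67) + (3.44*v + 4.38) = 2.68*v + 3.71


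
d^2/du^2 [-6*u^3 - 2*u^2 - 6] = -36*u - 4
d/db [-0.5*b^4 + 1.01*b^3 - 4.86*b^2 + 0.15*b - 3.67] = -2.0*b^3 + 3.03*b^2 - 9.72*b + 0.15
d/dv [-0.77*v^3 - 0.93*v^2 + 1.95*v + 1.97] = -2.31*v^2 - 1.86*v + 1.95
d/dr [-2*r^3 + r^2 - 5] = 2*r*(1 - 3*r)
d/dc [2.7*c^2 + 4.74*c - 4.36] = 5.4*c + 4.74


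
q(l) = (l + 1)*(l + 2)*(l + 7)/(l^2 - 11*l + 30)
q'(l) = (11 - 2*l)*(l + 1)*(l + 2)*(l + 7)/(l^2 - 11*l + 30)^2 + (l + 1)*(l + 2)/(l^2 - 11*l + 30) + (l + 1)*(l + 7)/(l^2 - 11*l + 30) + (l + 2)*(l + 7)/(l^2 - 11*l + 30)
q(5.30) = -2693.70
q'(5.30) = 4115.29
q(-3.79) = 0.19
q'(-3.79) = -0.07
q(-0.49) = 0.14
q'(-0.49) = 0.44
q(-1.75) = -0.02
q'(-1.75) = -0.06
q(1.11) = 2.80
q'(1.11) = 3.86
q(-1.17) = -0.02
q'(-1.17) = 0.08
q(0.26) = 0.76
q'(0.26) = 1.34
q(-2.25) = 0.02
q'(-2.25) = -0.11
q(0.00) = 0.47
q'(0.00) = 0.94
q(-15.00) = -3.47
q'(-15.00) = 0.61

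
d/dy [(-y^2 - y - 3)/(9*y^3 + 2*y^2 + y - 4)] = (9*y^4 + 18*y^3 + 82*y^2 + 20*y + 7)/(81*y^6 + 36*y^5 + 22*y^4 - 68*y^3 - 15*y^2 - 8*y + 16)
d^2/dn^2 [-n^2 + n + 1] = -2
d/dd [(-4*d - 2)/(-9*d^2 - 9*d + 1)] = 2*(18*d^2 + 18*d - 9*(2*d + 1)^2 - 2)/(9*d^2 + 9*d - 1)^2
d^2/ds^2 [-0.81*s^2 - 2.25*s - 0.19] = -1.62000000000000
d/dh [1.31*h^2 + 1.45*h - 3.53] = 2.62*h + 1.45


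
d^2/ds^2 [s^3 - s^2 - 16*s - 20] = 6*s - 2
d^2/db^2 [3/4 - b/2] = 0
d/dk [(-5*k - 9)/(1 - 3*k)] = -32/(3*k - 1)^2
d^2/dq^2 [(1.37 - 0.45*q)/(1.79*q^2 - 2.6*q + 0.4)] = (-(0.45*q - 1.37)*(3.58*q - 2.6)*(7.16*q - 5.2) + (4.833*q - 7.2446)*(1.79*q^2 - 2.6*q + 0.4))/(1.79*q^2 - 2.6*q + 0.4)^3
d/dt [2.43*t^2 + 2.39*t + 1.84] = 4.86*t + 2.39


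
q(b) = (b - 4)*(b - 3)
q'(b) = 2*b - 7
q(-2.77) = 39.06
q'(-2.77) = -12.54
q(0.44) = 9.11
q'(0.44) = -6.12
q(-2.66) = 37.70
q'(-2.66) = -12.32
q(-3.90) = 54.51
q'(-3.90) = -14.80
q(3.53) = -0.25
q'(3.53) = 0.06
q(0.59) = 8.22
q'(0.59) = -5.82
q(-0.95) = 19.55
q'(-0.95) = -8.90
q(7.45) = 15.35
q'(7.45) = 7.90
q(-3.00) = 42.00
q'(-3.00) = -13.00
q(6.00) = 6.00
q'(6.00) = 5.00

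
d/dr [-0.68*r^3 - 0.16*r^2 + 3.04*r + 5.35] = -2.04*r^2 - 0.32*r + 3.04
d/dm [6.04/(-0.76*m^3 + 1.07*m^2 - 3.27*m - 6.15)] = (13.7712*m^2 - 12.9256*m + 19.7508)/(0.76*m^3 - 1.07*m^2 + 3.27*m + 6.15)^2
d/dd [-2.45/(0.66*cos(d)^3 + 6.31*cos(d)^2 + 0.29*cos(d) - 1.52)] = (4.851*sin(d)^2 - 30.919*cos(d) - 5.5615)*sin(d)/(0.66*cos(d)^3 + 6.31*cos(d)^2 + 0.29*cos(d) - 1.52)^2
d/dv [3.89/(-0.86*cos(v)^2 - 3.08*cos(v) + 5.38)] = -(6.6908*cos(v) + 11.9812)*sin(v)/(0.86*cos(v)^2 + 3.08*cos(v) - 5.38)^2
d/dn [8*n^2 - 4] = 16*n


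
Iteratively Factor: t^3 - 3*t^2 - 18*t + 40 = (t - 5)*(t^2 + 2*t - 8) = (t - 5)*(t - 2)*(t + 4)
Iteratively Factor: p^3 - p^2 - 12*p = (p)*(p^2 - p - 12) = p*(p + 3)*(p - 4)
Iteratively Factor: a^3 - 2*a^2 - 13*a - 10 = (a + 1)*(a^2 - 3*a - 10) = (a - 5)*(a + 1)*(a + 2)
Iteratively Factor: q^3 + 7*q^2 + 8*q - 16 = (q + 4)*(q^2 + 3*q - 4) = (q - 1)*(q + 4)*(q + 4)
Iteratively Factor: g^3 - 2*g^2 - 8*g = (g + 2)*(g^2 - 4*g) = (g - 4)*(g + 2)*(g)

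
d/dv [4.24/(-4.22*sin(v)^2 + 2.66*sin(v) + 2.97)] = (35.7856*sin(v) - 11.2784)*cos(v)/(-4.22*sin(v)^2 + 2.66*sin(v) + 2.97)^2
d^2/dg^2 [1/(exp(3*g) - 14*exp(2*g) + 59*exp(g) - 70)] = ((-9*exp(2*g) + 56*exp(g) - 59)*(exp(3*g) - 14*exp(2*g) + 59*exp(g) - 70) + 2*(3*exp(2*g) - 28*exp(g) + 59)^2*exp(g))*exp(g)/(exp(3*g) - 14*exp(2*g) + 59*exp(g) - 70)^3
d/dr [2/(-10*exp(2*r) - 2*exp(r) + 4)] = (10*exp(r) + 1)*exp(r)/(5*exp(2*r) + exp(r) - 2)^2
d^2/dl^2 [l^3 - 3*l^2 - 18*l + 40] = 6*l - 6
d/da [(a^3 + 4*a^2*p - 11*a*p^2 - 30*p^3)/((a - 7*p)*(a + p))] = (a^4 - 12*a^3*p - 34*a^2*p^2 + 4*a*p^3 - 103*p^4)/(a^4 - 12*a^3*p + 22*a^2*p^2 + 84*a*p^3 + 49*p^4)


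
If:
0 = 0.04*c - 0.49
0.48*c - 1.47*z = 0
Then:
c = 12.25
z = 4.00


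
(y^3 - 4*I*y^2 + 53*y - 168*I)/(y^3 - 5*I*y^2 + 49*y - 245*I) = (y^2 - 11*I*y - 24)/(y^2 - 12*I*y - 35)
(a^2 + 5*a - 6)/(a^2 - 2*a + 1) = (a + 6)/(a - 1)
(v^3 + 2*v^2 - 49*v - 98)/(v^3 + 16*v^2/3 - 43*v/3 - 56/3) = 3*(v^2 - 5*v - 14)/(3*v^2 - 5*v - 8)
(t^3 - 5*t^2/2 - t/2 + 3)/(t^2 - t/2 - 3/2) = t - 2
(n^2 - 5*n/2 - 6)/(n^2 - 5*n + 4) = (n + 3/2)/(n - 1)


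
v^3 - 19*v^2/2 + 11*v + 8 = (v - 8)*(v - 2)*(v + 1/2)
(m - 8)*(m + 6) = m^2 - 2*m - 48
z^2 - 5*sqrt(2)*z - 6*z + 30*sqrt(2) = (z - 6)*(z - 5*sqrt(2))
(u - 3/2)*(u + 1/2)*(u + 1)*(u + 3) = u^4 + 3*u^3 - 7*u^2/4 - 6*u - 9/4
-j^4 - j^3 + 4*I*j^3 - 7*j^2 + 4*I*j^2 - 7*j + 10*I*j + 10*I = (j - 5*I)*(j + 2*I)*(I*j + 1)*(I*j + I)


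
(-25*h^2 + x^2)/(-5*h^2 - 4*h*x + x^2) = (5*h + x)/(h + x)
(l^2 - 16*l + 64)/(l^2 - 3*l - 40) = (l - 8)/(l + 5)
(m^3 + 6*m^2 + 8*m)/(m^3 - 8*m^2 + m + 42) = m*(m + 4)/(m^2 - 10*m + 21)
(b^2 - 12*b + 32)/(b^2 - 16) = (b - 8)/(b + 4)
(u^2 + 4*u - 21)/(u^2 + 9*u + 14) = (u - 3)/(u + 2)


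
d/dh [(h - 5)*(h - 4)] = 2*h - 9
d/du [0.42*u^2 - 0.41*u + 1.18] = 0.84*u - 0.41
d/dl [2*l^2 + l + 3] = 4*l + 1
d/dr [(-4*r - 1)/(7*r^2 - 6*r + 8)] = 2*(14*r^2 + 7*r - 19)/(49*r^4 - 84*r^3 + 148*r^2 - 96*r + 64)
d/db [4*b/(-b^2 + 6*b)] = 4/(b - 6)^2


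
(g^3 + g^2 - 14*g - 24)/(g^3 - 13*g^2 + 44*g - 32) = (g^2 + 5*g + 6)/(g^2 - 9*g + 8)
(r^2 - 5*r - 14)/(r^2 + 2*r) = (r - 7)/r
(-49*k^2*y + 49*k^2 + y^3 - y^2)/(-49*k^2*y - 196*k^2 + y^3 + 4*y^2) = (y - 1)/(y + 4)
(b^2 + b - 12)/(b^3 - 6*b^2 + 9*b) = (b + 4)/(b*(b - 3))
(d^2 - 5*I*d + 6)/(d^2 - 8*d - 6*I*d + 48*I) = (d + I)/(d - 8)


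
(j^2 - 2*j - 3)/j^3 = (j^2 - 2*j - 3)/j^3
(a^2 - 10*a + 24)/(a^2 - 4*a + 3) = (a^2 - 10*a + 24)/(a^2 - 4*a + 3)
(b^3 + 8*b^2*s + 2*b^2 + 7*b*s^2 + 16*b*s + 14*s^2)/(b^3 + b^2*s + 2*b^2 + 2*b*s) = (b + 7*s)/b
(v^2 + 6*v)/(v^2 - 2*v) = (v + 6)/(v - 2)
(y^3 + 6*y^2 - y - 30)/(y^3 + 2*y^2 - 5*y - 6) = (y + 5)/(y + 1)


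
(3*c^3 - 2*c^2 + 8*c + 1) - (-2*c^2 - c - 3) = 3*c^3 + 9*c + 4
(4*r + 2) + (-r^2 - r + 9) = -r^2 + 3*r + 11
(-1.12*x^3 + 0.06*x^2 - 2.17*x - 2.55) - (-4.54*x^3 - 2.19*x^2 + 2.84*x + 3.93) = 3.42*x^3 + 2.25*x^2 - 5.01*x - 6.48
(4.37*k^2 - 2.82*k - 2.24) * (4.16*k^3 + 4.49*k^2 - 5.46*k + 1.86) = 18.1792*k^5 + 7.8901*k^4 - 45.8404*k^3 + 13.4678*k^2 + 6.9852*k - 4.1664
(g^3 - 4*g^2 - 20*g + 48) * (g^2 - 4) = g^5 - 4*g^4 - 24*g^3 + 64*g^2 + 80*g - 192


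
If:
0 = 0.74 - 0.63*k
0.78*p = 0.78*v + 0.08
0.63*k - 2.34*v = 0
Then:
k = 1.17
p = 0.42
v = 0.32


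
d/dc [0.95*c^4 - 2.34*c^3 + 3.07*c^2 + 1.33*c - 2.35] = 3.8*c^3 - 7.02*c^2 + 6.14*c + 1.33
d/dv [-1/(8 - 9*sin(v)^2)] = -36*sin(2*v)/(9*cos(2*v) + 7)^2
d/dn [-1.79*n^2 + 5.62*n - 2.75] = 5.62 - 3.58*n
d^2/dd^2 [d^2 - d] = 2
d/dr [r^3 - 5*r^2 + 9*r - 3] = 3*r^2 - 10*r + 9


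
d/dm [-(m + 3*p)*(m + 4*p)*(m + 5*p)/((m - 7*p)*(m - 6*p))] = (-m^4 + 26*m^3*p + 77*m^2*p^2 - 888*m*p^3 - 2754*p^4)/(m^4 - 26*m^3*p + 253*m^2*p^2 - 1092*m*p^3 + 1764*p^4)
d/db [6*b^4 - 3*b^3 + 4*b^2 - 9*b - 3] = 24*b^3 - 9*b^2 + 8*b - 9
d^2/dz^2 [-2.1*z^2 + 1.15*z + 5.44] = -4.20000000000000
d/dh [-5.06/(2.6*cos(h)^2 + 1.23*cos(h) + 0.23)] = -(26.312*cos(h) + 6.2238)*sin(h)/(2.6*cos(h)^2 + 1.23*cos(h) + 0.23)^2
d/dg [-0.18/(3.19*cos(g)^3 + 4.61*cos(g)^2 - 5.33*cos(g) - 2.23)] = (-1.7226*cos(g)^2 - 1.6596*cos(g) + 0.9594)*sin(g)/(3.19*cos(g)^3 + 4.61*cos(g)^2 - 5.33*cos(g) - 2.23)^2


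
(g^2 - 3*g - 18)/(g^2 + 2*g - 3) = (g - 6)/(g - 1)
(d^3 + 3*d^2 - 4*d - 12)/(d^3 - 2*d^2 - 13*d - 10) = (d^2 + d - 6)/(d^2 - 4*d - 5)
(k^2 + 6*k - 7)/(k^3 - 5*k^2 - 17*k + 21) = (k + 7)/(k^2 - 4*k - 21)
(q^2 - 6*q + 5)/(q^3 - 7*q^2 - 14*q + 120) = (q - 1)/(q^2 - 2*q - 24)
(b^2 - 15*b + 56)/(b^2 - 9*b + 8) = (b - 7)/(b - 1)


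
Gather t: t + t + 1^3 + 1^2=2*t + 2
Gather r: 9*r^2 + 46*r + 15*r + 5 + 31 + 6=9*r^2 + 61*r + 42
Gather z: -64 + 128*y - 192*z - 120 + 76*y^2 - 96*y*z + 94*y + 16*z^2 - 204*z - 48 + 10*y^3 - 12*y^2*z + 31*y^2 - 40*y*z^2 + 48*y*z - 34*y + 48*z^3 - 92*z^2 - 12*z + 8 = 10*y^3 + 107*y^2 + 188*y + 48*z^3 + z^2*(-40*y - 76) + z*(-12*y^2 - 48*y - 408) - 224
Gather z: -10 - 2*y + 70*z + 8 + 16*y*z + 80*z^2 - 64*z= -2*y + 80*z^2 + z*(16*y + 6) - 2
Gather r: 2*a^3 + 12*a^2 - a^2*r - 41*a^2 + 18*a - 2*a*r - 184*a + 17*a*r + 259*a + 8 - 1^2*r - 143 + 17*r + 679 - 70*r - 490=2*a^3 - 29*a^2 + 93*a + r*(-a^2 + 15*a - 54) + 54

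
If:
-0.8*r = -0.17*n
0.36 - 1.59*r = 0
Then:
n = 1.07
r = 0.23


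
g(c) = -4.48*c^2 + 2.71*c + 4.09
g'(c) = 2.71 - 8.96*c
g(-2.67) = -35.08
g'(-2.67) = 26.63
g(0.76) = 3.56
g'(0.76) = -4.10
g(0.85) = 3.16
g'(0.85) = -4.91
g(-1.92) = -17.63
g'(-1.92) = 19.91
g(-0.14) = 3.62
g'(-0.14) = 3.96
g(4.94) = -91.85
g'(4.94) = -41.55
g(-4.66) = -105.82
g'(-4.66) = 44.46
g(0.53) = 4.27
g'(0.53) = -2.04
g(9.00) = -334.40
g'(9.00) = -77.93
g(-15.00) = -1044.56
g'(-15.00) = 137.11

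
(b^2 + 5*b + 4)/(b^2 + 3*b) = (b^2 + 5*b + 4)/(b*(b + 3))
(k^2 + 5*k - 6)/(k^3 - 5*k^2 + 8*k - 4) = (k + 6)/(k^2 - 4*k + 4)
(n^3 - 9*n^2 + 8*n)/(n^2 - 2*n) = (n^2 - 9*n + 8)/(n - 2)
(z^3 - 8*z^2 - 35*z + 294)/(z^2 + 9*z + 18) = (z^2 - 14*z + 49)/(z + 3)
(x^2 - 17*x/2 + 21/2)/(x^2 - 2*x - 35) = (x - 3/2)/(x + 5)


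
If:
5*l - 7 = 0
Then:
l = 7/5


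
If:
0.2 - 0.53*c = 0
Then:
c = 0.38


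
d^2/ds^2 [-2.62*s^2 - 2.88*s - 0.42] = -5.24000000000000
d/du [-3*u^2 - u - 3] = -6*u - 1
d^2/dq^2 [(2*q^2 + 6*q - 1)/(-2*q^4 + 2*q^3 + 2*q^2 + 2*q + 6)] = (-6*q^8 - 30*q^7 + 54*q^6 - 27*q^5 - 105*q^4 - 130*q^3 + 150*q^2 + 48*q - 2)/(q^12 - 3*q^11 + 2*q^9 - 3*q^8 + 18*q^7 + 5*q^6 - 6*q^5 - 3*q^4 - 46*q^3 - 36*q^2 - 27*q - 27)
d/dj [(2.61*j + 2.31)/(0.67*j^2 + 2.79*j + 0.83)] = (1.7487*j^2 + 7.2819*j - (1.34*j + 2.79)*(2.61*j + 2.31) + 2.1663)/(0.67*j^2 + 2.79*j + 0.83)^2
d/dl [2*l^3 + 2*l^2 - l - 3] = 6*l^2 + 4*l - 1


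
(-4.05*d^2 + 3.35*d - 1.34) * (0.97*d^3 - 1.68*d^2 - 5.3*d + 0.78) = -3.9285*d^5 + 10.0535*d^4 + 14.5372*d^3 - 18.6628*d^2 + 9.715*d - 1.0452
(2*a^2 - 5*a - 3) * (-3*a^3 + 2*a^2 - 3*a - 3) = -6*a^5 + 19*a^4 - 7*a^3 + 3*a^2 + 24*a + 9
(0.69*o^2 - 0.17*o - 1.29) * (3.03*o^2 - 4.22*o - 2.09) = 2.0907*o^4 - 3.4269*o^3 - 4.6334*o^2 + 5.7991*o + 2.6961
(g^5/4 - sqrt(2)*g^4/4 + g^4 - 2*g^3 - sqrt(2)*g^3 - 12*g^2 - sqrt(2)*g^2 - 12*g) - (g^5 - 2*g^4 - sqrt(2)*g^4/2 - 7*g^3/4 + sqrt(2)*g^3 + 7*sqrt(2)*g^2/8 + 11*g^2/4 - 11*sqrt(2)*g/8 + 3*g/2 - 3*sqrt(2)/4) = -3*g^5/4 + sqrt(2)*g^4/4 + 3*g^4 - 2*sqrt(2)*g^3 - g^3/4 - 59*g^2/4 - 15*sqrt(2)*g^2/8 - 27*g/2 + 11*sqrt(2)*g/8 + 3*sqrt(2)/4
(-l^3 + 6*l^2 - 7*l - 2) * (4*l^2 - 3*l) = -4*l^5 + 27*l^4 - 46*l^3 + 13*l^2 + 6*l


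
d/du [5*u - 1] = 5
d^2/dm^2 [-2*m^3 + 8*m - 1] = -12*m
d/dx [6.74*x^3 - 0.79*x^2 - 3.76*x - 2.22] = 20.22*x^2 - 1.58*x - 3.76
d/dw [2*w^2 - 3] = 4*w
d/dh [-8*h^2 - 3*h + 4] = -16*h - 3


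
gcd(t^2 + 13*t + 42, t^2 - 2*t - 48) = t + 6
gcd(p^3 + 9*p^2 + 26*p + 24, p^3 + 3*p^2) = p + 3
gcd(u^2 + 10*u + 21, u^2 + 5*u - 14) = u + 7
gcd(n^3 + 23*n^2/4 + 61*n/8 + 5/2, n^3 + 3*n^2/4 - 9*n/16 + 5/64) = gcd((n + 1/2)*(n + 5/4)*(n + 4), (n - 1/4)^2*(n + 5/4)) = n + 5/4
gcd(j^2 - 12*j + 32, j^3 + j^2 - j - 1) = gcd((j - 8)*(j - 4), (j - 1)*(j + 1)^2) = 1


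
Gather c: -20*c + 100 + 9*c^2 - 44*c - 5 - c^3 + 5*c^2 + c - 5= -c^3 + 14*c^2 - 63*c + 90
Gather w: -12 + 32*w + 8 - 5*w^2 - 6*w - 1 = -5*w^2 + 26*w - 5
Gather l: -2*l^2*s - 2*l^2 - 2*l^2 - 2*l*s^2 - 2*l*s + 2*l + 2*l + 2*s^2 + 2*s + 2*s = l^2*(-2*s - 4) + l*(-2*s^2 - 2*s + 4) + 2*s^2 + 4*s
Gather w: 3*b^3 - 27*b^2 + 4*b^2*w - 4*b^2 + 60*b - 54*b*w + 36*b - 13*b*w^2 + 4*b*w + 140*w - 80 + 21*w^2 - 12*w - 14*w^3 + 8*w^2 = 3*b^3 - 31*b^2 + 96*b - 14*w^3 + w^2*(29 - 13*b) + w*(4*b^2 - 50*b + 128) - 80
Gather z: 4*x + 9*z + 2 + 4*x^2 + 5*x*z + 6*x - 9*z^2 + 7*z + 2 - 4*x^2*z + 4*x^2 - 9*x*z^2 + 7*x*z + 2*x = 8*x^2 + 12*x + z^2*(-9*x - 9) + z*(-4*x^2 + 12*x + 16) + 4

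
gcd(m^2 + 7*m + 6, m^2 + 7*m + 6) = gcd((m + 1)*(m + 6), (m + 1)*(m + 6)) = m^2 + 7*m + 6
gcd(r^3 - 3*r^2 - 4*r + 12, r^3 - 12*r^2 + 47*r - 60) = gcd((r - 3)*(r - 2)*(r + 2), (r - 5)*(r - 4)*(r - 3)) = r - 3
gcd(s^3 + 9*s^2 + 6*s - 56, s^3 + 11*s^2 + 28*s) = s^2 + 11*s + 28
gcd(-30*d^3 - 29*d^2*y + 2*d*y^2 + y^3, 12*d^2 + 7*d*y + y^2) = 1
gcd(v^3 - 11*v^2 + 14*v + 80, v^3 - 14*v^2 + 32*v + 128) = v^2 - 6*v - 16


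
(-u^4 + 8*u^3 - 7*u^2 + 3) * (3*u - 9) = -3*u^5 + 33*u^4 - 93*u^3 + 63*u^2 + 9*u - 27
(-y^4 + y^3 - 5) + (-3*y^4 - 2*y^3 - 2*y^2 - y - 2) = -4*y^4 - y^3 - 2*y^2 - y - 7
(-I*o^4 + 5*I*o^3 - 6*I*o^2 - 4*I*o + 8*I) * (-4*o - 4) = 4*I*o^5 - 16*I*o^4 + 4*I*o^3 + 40*I*o^2 - 16*I*o - 32*I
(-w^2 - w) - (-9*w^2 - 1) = 8*w^2 - w + 1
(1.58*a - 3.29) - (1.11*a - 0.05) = 0.47*a - 3.24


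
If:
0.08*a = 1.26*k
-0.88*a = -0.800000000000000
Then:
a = 0.91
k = 0.06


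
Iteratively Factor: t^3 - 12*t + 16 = (t - 2)*(t^2 + 2*t - 8) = (t - 2)^2*(t + 4)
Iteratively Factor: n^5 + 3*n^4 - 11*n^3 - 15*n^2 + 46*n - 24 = (n + 4)*(n^4 - n^3 - 7*n^2 + 13*n - 6) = (n - 2)*(n + 4)*(n^3 + n^2 - 5*n + 3) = (n - 2)*(n - 1)*(n + 4)*(n^2 + 2*n - 3) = (n - 2)*(n - 1)*(n + 3)*(n + 4)*(n - 1)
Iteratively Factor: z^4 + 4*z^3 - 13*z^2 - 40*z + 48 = (z - 1)*(z^3 + 5*z^2 - 8*z - 48) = (z - 3)*(z - 1)*(z^2 + 8*z + 16) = (z - 3)*(z - 1)*(z + 4)*(z + 4)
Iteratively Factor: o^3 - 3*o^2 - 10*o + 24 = (o - 2)*(o^2 - o - 12) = (o - 2)*(o + 3)*(o - 4)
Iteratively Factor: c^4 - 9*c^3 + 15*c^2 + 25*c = (c - 5)*(c^3 - 4*c^2 - 5*c) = (c - 5)^2*(c^2 + c) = c*(c - 5)^2*(c + 1)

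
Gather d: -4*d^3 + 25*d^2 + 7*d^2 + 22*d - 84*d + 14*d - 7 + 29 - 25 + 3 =-4*d^3 + 32*d^2 - 48*d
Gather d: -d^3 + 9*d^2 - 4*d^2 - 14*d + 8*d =-d^3 + 5*d^2 - 6*d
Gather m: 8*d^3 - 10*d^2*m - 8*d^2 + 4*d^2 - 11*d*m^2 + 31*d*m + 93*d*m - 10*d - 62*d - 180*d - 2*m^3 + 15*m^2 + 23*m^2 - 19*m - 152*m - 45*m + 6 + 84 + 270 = 8*d^3 - 4*d^2 - 252*d - 2*m^3 + m^2*(38 - 11*d) + m*(-10*d^2 + 124*d - 216) + 360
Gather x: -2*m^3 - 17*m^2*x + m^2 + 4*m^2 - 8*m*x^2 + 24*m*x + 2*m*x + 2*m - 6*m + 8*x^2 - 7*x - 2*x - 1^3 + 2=-2*m^3 + 5*m^2 - 4*m + x^2*(8 - 8*m) + x*(-17*m^2 + 26*m - 9) + 1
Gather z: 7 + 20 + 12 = 39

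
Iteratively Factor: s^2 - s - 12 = (s + 3)*(s - 4)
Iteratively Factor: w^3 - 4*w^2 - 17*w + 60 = (w + 4)*(w^2 - 8*w + 15) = (w - 5)*(w + 4)*(w - 3)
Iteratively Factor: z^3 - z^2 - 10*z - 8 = (z - 4)*(z^2 + 3*z + 2) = (z - 4)*(z + 1)*(z + 2)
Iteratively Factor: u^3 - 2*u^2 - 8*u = (u)*(u^2 - 2*u - 8) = u*(u + 2)*(u - 4)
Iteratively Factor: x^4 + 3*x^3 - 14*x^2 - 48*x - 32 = (x - 4)*(x^3 + 7*x^2 + 14*x + 8) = (x - 4)*(x + 1)*(x^2 + 6*x + 8) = (x - 4)*(x + 1)*(x + 4)*(x + 2)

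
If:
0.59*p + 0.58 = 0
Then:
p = -0.98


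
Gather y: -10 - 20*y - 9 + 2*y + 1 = -18*y - 18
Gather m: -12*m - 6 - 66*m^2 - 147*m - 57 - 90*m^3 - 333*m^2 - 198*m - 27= -90*m^3 - 399*m^2 - 357*m - 90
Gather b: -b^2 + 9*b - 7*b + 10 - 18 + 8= -b^2 + 2*b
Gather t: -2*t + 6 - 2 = 4 - 2*t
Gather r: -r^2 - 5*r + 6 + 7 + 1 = -r^2 - 5*r + 14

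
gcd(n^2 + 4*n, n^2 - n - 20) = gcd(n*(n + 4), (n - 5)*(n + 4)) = n + 4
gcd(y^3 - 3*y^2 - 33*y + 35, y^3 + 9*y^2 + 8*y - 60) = y + 5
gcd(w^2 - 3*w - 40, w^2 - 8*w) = w - 8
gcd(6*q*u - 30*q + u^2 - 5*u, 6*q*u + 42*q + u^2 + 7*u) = 6*q + u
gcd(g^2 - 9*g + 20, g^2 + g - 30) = g - 5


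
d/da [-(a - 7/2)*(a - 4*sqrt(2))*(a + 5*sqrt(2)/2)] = -3*a^2 + 3*sqrt(2)*a + 7*a - 21*sqrt(2)/4 + 20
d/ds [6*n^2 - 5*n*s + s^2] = -5*n + 2*s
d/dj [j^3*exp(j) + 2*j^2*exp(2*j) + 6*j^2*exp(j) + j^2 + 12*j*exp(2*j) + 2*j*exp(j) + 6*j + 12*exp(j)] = j^3*exp(j) + 4*j^2*exp(2*j) + 9*j^2*exp(j) + 28*j*exp(2*j) + 14*j*exp(j) + 2*j + 12*exp(2*j) + 14*exp(j) + 6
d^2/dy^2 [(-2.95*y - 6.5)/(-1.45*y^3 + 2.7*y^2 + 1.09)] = (-y^2*(2.95*y + 6.5)*(4.35*y - 5.4)*(8.7*y - 10.8) + (-25.665*y^2 + 31.86*y - (2.95*y + 6.5)*(8.7*y - 5.4))*(-1.45*y^3 + 2.7*y^2 + 1.09))/(-1.45*y^3 + 2.7*y^2 + 1.09)^3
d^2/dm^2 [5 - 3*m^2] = -6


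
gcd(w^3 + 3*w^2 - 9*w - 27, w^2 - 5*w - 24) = w + 3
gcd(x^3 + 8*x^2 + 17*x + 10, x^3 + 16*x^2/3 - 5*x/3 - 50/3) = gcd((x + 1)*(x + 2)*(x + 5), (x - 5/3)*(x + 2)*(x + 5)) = x^2 + 7*x + 10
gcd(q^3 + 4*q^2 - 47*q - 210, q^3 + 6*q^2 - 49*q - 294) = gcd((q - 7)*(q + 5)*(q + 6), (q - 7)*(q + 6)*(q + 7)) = q^2 - q - 42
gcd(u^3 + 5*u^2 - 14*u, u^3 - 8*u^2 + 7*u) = u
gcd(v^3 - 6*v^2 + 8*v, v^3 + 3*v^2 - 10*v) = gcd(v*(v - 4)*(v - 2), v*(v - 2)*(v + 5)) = v^2 - 2*v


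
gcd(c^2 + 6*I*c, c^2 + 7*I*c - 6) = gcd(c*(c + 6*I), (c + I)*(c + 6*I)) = c + 6*I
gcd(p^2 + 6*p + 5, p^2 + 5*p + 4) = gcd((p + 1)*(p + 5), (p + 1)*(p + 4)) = p + 1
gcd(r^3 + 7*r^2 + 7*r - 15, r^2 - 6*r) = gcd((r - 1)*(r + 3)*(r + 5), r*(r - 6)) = 1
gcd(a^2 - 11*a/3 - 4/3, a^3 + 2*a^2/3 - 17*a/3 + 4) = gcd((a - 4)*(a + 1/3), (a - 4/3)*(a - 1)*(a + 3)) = 1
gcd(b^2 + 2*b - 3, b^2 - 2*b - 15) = b + 3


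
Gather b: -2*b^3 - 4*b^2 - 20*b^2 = -2*b^3 - 24*b^2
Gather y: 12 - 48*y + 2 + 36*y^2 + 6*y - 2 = 36*y^2 - 42*y + 12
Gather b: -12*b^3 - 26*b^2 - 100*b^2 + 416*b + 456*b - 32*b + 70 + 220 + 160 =-12*b^3 - 126*b^2 + 840*b + 450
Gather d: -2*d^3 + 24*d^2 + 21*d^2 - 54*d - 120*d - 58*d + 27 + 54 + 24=-2*d^3 + 45*d^2 - 232*d + 105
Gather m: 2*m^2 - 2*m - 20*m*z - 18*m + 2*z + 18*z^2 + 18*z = 2*m^2 + m*(-20*z - 20) + 18*z^2 + 20*z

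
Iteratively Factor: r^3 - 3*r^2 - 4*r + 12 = (r + 2)*(r^2 - 5*r + 6) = (r - 2)*(r + 2)*(r - 3)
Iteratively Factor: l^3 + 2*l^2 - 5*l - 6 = (l + 3)*(l^2 - l - 2) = (l + 1)*(l + 3)*(l - 2)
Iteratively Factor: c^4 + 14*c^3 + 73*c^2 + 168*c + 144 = (c + 3)*(c^3 + 11*c^2 + 40*c + 48) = (c + 3)^2*(c^2 + 8*c + 16) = (c + 3)^2*(c + 4)*(c + 4)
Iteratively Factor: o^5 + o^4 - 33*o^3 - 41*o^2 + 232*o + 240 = (o + 1)*(o^4 - 33*o^2 - 8*o + 240) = (o + 1)*(o + 4)*(o^3 - 4*o^2 - 17*o + 60) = (o - 5)*(o + 1)*(o + 4)*(o^2 + o - 12) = (o - 5)*(o + 1)*(o + 4)^2*(o - 3)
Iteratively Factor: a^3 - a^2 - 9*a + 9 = (a - 3)*(a^2 + 2*a - 3) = (a - 3)*(a - 1)*(a + 3)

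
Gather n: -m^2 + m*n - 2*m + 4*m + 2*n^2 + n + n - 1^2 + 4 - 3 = -m^2 + 2*m + 2*n^2 + n*(m + 2)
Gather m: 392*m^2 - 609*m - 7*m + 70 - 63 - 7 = 392*m^2 - 616*m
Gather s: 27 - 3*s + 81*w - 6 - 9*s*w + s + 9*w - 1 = s*(-9*w - 2) + 90*w + 20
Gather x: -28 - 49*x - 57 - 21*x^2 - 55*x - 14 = -21*x^2 - 104*x - 99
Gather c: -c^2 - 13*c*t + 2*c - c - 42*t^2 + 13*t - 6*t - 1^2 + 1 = -c^2 + c*(1 - 13*t) - 42*t^2 + 7*t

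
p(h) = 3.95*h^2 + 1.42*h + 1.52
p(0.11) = 1.72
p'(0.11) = 2.29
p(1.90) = 18.48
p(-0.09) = 1.42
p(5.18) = 114.86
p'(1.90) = 16.43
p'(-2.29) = -16.67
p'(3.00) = 25.12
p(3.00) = 41.33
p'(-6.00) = -45.98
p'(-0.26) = -0.63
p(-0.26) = 1.42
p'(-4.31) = -32.63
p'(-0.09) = 0.71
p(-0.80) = 2.91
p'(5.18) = 42.34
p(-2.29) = 18.98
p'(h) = 7.9*h + 1.42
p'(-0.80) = -4.90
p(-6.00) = 135.20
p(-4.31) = 68.78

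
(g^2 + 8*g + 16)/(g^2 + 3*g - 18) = (g^2 + 8*g + 16)/(g^2 + 3*g - 18)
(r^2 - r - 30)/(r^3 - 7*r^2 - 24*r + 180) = 1/(r - 6)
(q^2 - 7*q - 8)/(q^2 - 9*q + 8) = (q + 1)/(q - 1)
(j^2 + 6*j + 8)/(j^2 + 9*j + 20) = (j + 2)/(j + 5)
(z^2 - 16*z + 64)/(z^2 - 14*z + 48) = (z - 8)/(z - 6)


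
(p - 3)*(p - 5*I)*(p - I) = p^3 - 3*p^2 - 6*I*p^2 - 5*p + 18*I*p + 15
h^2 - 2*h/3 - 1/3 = (h - 1)*(h + 1/3)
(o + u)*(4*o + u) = 4*o^2 + 5*o*u + u^2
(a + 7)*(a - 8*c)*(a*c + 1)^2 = a^4*c^2 - 8*a^3*c^3 + 7*a^3*c^2 + 2*a^3*c - 56*a^2*c^3 - 16*a^2*c^2 + 14*a^2*c + a^2 - 112*a*c^2 - 8*a*c + 7*a - 56*c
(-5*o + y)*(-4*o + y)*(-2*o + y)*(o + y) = -40*o^4 - 2*o^3*y + 27*o^2*y^2 - 10*o*y^3 + y^4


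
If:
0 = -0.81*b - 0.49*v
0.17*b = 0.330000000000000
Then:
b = 1.94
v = -3.21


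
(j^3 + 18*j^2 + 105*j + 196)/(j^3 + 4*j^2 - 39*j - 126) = (j^2 + 11*j + 28)/(j^2 - 3*j - 18)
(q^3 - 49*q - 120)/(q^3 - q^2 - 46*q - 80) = (q + 3)/(q + 2)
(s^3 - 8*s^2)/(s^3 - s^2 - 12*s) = s*(8 - s)/(-s^2 + s + 12)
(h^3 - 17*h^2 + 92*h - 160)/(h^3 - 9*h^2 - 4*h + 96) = (h - 5)/(h + 3)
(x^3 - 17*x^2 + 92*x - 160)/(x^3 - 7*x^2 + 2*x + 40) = (x - 8)/(x + 2)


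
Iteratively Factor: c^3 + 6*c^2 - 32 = (c - 2)*(c^2 + 8*c + 16) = (c - 2)*(c + 4)*(c + 4)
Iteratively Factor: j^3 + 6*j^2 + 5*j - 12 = (j + 4)*(j^2 + 2*j - 3) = (j - 1)*(j + 4)*(j + 3)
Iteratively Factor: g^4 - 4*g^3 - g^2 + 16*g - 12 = (g + 2)*(g^3 - 6*g^2 + 11*g - 6) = (g - 1)*(g + 2)*(g^2 - 5*g + 6) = (g - 2)*(g - 1)*(g + 2)*(g - 3)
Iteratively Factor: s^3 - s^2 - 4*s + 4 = (s - 1)*(s^2 - 4) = (s - 1)*(s + 2)*(s - 2)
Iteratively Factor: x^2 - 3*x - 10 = (x + 2)*(x - 5)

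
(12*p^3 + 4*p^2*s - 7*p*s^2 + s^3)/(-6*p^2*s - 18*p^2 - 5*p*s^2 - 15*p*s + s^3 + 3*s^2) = (-2*p + s)/(s + 3)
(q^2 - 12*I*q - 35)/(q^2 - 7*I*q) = (q - 5*I)/q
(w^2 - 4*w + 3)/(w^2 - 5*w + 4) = (w - 3)/(w - 4)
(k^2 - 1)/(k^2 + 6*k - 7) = (k + 1)/(k + 7)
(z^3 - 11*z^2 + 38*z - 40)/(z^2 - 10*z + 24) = (z^2 - 7*z + 10)/(z - 6)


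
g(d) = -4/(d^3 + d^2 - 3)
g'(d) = -4*(-3*d^2 - 2*d)/(d^3 + d^2 - 3)^2 = 4*d*(3*d + 2)/(d^3 + d^2 - 3)^2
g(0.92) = 2.91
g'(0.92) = 9.27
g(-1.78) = 0.73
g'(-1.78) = 0.79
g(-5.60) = 0.03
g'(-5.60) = 0.02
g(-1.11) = 1.28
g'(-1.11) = 0.60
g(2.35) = -0.26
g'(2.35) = 0.35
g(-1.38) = 1.07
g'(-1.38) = 0.85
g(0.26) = 1.37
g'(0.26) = 0.34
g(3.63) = -0.07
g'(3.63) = 0.06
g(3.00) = -0.12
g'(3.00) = 0.12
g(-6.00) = 0.02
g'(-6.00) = 0.01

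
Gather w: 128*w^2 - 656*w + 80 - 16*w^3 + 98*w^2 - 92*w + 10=-16*w^3 + 226*w^2 - 748*w + 90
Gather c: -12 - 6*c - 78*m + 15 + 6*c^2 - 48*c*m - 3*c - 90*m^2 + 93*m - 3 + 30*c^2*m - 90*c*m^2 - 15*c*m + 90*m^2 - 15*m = c^2*(30*m + 6) + c*(-90*m^2 - 63*m - 9)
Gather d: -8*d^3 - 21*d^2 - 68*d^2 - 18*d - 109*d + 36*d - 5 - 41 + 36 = -8*d^3 - 89*d^2 - 91*d - 10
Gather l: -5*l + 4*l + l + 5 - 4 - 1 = 0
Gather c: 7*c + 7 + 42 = 7*c + 49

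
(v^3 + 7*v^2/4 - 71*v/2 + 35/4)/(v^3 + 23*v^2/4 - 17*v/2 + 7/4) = (v - 5)/(v - 1)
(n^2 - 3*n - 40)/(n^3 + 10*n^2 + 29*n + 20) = (n - 8)/(n^2 + 5*n + 4)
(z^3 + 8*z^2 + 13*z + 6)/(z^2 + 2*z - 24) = (z^2 + 2*z + 1)/(z - 4)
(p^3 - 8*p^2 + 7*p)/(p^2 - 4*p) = (p^2 - 8*p + 7)/(p - 4)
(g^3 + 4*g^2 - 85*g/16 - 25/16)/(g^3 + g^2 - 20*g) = (g^2 - g - 5/16)/(g*(g - 4))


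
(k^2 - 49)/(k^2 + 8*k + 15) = (k^2 - 49)/(k^2 + 8*k + 15)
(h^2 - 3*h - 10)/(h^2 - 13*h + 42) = (h^2 - 3*h - 10)/(h^2 - 13*h + 42)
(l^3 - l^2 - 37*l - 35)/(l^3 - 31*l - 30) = (l - 7)/(l - 6)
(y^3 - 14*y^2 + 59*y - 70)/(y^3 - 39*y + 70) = (y - 7)/(y + 7)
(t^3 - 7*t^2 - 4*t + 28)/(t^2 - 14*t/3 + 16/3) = 3*(t^2 - 5*t - 14)/(3*t - 8)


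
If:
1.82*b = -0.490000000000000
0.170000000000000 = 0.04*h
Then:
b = -0.27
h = 4.25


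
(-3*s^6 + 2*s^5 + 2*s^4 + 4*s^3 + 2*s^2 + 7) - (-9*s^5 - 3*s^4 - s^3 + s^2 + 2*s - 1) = -3*s^6 + 11*s^5 + 5*s^4 + 5*s^3 + s^2 - 2*s + 8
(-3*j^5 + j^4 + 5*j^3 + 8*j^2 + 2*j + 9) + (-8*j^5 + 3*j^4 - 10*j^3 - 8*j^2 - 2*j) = -11*j^5 + 4*j^4 - 5*j^3 + 9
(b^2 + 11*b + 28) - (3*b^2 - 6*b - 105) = -2*b^2 + 17*b + 133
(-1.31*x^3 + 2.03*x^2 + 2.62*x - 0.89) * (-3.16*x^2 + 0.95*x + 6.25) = 4.1396*x^5 - 7.6593*x^4 - 14.5382*x^3 + 17.9889*x^2 + 15.5295*x - 5.5625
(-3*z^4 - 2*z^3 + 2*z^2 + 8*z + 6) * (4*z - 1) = -12*z^5 - 5*z^4 + 10*z^3 + 30*z^2 + 16*z - 6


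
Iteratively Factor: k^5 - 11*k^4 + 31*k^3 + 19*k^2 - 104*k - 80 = (k + 1)*(k^4 - 12*k^3 + 43*k^2 - 24*k - 80) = (k + 1)^2*(k^3 - 13*k^2 + 56*k - 80) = (k - 4)*(k + 1)^2*(k^2 - 9*k + 20) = (k - 5)*(k - 4)*(k + 1)^2*(k - 4)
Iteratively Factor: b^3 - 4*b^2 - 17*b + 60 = (b - 5)*(b^2 + b - 12) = (b - 5)*(b + 4)*(b - 3)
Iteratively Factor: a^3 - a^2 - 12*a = (a)*(a^2 - a - 12) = a*(a - 4)*(a + 3)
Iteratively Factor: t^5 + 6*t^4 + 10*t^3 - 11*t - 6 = (t - 1)*(t^4 + 7*t^3 + 17*t^2 + 17*t + 6) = (t - 1)*(t + 3)*(t^3 + 4*t^2 + 5*t + 2) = (t - 1)*(t + 1)*(t + 3)*(t^2 + 3*t + 2) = (t - 1)*(t + 1)*(t + 2)*(t + 3)*(t + 1)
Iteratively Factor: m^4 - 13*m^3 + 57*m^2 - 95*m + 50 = (m - 5)*(m^3 - 8*m^2 + 17*m - 10) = (m - 5)^2*(m^2 - 3*m + 2) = (m - 5)^2*(m - 1)*(m - 2)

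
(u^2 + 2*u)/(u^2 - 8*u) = (u + 2)/(u - 8)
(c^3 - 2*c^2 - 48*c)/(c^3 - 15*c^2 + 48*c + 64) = c*(c + 6)/(c^2 - 7*c - 8)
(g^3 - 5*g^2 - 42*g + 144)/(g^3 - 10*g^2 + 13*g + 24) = (g + 6)/(g + 1)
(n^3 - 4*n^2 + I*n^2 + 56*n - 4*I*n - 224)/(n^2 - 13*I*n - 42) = (n^2 + n*(-4 + 8*I) - 32*I)/(n - 6*I)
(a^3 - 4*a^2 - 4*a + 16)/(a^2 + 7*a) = (a^3 - 4*a^2 - 4*a + 16)/(a*(a + 7))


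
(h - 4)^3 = h^3 - 12*h^2 + 48*h - 64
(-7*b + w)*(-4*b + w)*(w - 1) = 28*b^2*w - 28*b^2 - 11*b*w^2 + 11*b*w + w^3 - w^2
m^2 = m^2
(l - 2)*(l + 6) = l^2 + 4*l - 12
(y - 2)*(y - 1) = y^2 - 3*y + 2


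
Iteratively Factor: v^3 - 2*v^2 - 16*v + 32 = (v + 4)*(v^2 - 6*v + 8) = (v - 2)*(v + 4)*(v - 4)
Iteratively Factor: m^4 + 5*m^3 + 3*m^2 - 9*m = (m + 3)*(m^3 + 2*m^2 - 3*m) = (m + 3)^2*(m^2 - m) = (m - 1)*(m + 3)^2*(m)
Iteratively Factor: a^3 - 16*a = (a)*(a^2 - 16) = a*(a + 4)*(a - 4)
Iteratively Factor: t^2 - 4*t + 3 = (t - 3)*(t - 1)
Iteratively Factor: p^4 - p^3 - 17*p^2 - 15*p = (p - 5)*(p^3 + 4*p^2 + 3*p) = (p - 5)*(p + 3)*(p^2 + p) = p*(p - 5)*(p + 3)*(p + 1)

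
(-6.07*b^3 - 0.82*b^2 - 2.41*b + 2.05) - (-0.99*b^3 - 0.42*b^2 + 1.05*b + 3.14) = -5.08*b^3 - 0.4*b^2 - 3.46*b - 1.09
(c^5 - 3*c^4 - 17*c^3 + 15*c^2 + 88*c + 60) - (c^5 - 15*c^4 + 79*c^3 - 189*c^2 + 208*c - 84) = 12*c^4 - 96*c^3 + 204*c^2 - 120*c + 144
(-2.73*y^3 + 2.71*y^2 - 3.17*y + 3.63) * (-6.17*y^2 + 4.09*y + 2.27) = 16.8441*y^5 - 27.8864*y^4 + 24.4457*y^3 - 29.2107*y^2 + 7.6508*y + 8.2401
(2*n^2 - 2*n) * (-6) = -12*n^2 + 12*n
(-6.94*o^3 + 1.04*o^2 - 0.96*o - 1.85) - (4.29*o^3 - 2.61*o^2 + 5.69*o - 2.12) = -11.23*o^3 + 3.65*o^2 - 6.65*o + 0.27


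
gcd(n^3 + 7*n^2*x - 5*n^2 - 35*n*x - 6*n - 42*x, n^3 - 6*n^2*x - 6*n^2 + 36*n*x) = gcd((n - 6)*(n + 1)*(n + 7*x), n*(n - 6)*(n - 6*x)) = n - 6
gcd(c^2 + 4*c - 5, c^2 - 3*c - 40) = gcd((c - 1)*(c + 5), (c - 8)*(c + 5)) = c + 5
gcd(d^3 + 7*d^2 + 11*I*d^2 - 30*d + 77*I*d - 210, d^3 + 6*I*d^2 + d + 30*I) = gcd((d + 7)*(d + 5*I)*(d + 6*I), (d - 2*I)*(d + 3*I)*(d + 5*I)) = d + 5*I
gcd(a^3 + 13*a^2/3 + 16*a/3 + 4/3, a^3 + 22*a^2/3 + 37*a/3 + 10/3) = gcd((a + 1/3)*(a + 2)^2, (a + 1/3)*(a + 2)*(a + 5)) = a^2 + 7*a/3 + 2/3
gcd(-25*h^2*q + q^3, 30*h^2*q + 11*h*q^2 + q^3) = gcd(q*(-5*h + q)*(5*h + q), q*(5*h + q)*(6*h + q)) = 5*h*q + q^2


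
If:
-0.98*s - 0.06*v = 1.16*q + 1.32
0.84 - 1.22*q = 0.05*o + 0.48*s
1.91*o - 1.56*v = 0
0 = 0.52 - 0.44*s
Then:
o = -105.61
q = 4.55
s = 1.18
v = -129.31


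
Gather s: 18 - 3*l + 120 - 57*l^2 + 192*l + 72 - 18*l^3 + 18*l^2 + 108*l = -18*l^3 - 39*l^2 + 297*l + 210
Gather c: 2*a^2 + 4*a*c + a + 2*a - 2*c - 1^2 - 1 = 2*a^2 + 3*a + c*(4*a - 2) - 2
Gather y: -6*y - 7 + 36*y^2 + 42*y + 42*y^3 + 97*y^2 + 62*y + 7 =42*y^3 + 133*y^2 + 98*y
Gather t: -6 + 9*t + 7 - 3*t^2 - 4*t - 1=-3*t^2 + 5*t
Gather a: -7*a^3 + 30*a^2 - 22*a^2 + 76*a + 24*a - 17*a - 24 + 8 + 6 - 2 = -7*a^3 + 8*a^2 + 83*a - 12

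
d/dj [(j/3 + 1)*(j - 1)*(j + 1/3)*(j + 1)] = 4*j^3/3 + 10*j^2/3 - 10/9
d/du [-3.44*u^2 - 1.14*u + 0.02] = -6.88*u - 1.14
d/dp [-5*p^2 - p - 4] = -10*p - 1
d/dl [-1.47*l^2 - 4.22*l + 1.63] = -2.94*l - 4.22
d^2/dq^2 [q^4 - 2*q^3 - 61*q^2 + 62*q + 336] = 12*q^2 - 12*q - 122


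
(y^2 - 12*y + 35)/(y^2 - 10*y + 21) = (y - 5)/(y - 3)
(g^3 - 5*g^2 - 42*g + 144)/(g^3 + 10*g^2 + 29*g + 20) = (g^3 - 5*g^2 - 42*g + 144)/(g^3 + 10*g^2 + 29*g + 20)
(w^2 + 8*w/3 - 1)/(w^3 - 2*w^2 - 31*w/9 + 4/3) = 3*(w + 3)/(3*w^2 - 5*w - 12)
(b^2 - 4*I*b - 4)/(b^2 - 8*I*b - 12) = (b - 2*I)/(b - 6*I)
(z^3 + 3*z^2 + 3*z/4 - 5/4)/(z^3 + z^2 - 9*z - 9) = (z^2 + 2*z - 5/4)/(z^2 - 9)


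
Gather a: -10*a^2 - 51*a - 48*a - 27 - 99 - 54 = -10*a^2 - 99*a - 180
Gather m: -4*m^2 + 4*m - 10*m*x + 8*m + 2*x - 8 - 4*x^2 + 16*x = -4*m^2 + m*(12 - 10*x) - 4*x^2 + 18*x - 8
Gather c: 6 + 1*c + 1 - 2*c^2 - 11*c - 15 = -2*c^2 - 10*c - 8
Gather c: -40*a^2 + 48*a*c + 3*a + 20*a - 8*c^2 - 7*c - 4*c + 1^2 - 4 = -40*a^2 + 23*a - 8*c^2 + c*(48*a - 11) - 3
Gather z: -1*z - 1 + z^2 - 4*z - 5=z^2 - 5*z - 6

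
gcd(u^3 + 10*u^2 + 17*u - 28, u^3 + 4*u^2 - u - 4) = u^2 + 3*u - 4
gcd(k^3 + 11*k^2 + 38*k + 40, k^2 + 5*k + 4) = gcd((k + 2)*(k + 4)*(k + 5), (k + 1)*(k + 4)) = k + 4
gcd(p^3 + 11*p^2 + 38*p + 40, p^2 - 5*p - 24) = 1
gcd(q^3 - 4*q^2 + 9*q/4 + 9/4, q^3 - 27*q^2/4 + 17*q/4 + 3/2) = 1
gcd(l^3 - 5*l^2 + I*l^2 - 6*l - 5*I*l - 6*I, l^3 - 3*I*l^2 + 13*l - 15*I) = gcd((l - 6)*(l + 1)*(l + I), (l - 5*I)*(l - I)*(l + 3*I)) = 1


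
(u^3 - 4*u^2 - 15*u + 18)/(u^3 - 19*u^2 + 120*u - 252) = (u^2 + 2*u - 3)/(u^2 - 13*u + 42)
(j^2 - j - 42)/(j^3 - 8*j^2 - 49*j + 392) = (j + 6)/(j^2 - j - 56)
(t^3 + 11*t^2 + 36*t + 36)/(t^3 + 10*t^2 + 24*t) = (t^2 + 5*t + 6)/(t*(t + 4))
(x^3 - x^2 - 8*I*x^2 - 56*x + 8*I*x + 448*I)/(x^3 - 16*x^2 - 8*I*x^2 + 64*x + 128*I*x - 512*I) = (x + 7)/(x - 8)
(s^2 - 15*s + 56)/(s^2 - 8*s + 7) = (s - 8)/(s - 1)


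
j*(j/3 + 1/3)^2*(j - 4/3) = j^4/9 + 2*j^3/27 - 5*j^2/27 - 4*j/27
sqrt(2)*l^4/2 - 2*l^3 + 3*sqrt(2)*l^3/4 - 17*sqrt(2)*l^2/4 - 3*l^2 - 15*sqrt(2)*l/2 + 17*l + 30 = (l - 3)*(l + 5/2)*(l - 2*sqrt(2))*(sqrt(2)*l/2 + sqrt(2))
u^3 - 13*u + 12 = (u - 3)*(u - 1)*(u + 4)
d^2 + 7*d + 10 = (d + 2)*(d + 5)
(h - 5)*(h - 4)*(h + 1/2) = h^3 - 17*h^2/2 + 31*h/2 + 10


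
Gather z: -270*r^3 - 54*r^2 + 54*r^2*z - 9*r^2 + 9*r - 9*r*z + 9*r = -270*r^3 - 63*r^2 + 18*r + z*(54*r^2 - 9*r)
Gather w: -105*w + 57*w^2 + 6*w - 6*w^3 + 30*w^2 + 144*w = -6*w^3 + 87*w^2 + 45*w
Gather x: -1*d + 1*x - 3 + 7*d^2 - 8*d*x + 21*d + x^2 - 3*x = 7*d^2 + 20*d + x^2 + x*(-8*d - 2) - 3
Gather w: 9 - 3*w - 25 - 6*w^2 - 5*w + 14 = -6*w^2 - 8*w - 2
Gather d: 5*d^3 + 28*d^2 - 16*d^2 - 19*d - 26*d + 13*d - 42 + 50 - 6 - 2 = 5*d^3 + 12*d^2 - 32*d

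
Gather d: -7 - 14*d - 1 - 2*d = -16*d - 8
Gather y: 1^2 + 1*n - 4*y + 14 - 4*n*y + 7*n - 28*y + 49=8*n + y*(-4*n - 32) + 64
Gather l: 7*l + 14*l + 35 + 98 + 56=21*l + 189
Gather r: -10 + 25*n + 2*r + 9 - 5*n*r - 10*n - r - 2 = 15*n + r*(1 - 5*n) - 3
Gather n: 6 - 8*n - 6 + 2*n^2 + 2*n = 2*n^2 - 6*n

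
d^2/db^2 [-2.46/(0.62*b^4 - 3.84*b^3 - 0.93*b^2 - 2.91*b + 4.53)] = ((18.3024*b^2 - 56.6784*b - 4.5756)*(-0.62*b^4 + 3.84*b^3 + 0.93*b^2 + 2.91*b - 4.53) + 2.46*(-4.96*b^3 + 23.04*b^2 + 3.72*b + 5.82)*(-2.48*b^3 + 11.52*b^2 + 1.86*b + 2.91))/(-0.62*b^4 + 3.84*b^3 + 0.93*b^2 + 2.91*b - 4.53)^3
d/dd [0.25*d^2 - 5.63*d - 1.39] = 0.5*d - 5.63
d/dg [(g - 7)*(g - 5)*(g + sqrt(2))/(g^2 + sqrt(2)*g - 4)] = (g^4 + 2*sqrt(2)*g^3 - 45*g^2 - 78*sqrt(2)*g + 96*g - 210 + 48*sqrt(2))/(g^4 + 2*sqrt(2)*g^3 - 6*g^2 - 8*sqrt(2)*g + 16)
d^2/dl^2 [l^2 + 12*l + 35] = 2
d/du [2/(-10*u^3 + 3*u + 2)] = 6*(10*u^2 - 1)/(-10*u^3 + 3*u + 2)^2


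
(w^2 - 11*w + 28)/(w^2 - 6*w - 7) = (w - 4)/(w + 1)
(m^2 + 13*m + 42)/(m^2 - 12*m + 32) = (m^2 + 13*m + 42)/(m^2 - 12*m + 32)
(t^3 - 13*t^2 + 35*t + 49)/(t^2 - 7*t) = t - 6 - 7/t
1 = 1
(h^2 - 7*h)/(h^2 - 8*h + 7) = h/(h - 1)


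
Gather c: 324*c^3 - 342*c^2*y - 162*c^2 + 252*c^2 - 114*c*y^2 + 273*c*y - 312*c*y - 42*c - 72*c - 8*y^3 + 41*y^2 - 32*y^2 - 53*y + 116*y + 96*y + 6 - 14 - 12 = 324*c^3 + c^2*(90 - 342*y) + c*(-114*y^2 - 39*y - 114) - 8*y^3 + 9*y^2 + 159*y - 20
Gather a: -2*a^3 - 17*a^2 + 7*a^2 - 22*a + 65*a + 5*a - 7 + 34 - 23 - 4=-2*a^3 - 10*a^2 + 48*a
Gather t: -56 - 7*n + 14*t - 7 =-7*n + 14*t - 63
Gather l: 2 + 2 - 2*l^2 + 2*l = -2*l^2 + 2*l + 4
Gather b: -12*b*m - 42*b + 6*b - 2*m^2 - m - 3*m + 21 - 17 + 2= b*(-12*m - 36) - 2*m^2 - 4*m + 6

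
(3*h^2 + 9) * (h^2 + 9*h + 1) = 3*h^4 + 27*h^3 + 12*h^2 + 81*h + 9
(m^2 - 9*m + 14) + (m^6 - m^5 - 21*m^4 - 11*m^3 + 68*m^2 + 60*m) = m^6 - m^5 - 21*m^4 - 11*m^3 + 69*m^2 + 51*m + 14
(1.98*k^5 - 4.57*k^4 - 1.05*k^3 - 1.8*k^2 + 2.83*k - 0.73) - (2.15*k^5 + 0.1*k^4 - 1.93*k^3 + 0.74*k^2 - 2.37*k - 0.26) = -0.17*k^5 - 4.67*k^4 + 0.88*k^3 - 2.54*k^2 + 5.2*k - 0.47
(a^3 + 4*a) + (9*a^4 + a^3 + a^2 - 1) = 9*a^4 + 2*a^3 + a^2 + 4*a - 1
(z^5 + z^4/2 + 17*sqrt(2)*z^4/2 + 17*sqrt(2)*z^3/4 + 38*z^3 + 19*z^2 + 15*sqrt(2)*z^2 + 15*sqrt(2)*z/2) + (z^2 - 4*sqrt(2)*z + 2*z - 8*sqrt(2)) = z^5 + z^4/2 + 17*sqrt(2)*z^4/2 + 17*sqrt(2)*z^3/4 + 38*z^3 + 20*z^2 + 15*sqrt(2)*z^2 + 2*z + 7*sqrt(2)*z/2 - 8*sqrt(2)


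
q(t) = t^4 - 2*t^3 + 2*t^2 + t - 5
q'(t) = 4*t^3 - 6*t^2 + 4*t + 1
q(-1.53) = 10.79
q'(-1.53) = -33.49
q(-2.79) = 111.81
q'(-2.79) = -143.74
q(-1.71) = 17.69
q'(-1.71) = -43.39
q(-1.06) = -0.17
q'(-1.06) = -14.75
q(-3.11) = 164.94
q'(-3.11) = -189.79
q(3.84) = 132.52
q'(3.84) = 154.38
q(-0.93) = -1.84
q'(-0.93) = -11.13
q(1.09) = -2.71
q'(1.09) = 3.41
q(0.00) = -5.00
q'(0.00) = 1.00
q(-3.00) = 145.00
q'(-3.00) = -173.00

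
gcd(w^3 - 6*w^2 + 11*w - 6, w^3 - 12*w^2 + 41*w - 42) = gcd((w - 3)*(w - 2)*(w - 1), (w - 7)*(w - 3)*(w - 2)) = w^2 - 5*w + 6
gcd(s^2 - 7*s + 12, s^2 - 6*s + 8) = s - 4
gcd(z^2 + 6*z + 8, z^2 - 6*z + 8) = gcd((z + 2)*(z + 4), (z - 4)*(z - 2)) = 1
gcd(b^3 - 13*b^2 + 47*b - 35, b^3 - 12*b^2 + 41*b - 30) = b^2 - 6*b + 5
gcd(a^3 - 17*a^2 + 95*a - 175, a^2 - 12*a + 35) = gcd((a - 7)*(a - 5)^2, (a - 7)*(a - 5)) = a^2 - 12*a + 35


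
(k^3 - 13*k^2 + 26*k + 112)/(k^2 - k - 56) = (k^2 - 5*k - 14)/(k + 7)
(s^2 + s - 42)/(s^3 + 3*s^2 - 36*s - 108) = (s + 7)/(s^2 + 9*s + 18)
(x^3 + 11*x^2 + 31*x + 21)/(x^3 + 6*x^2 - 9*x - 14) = (x + 3)/(x - 2)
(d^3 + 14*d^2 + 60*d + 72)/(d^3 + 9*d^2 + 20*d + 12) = (d + 6)/(d + 1)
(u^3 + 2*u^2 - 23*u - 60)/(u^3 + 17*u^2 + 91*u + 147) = (u^2 - u - 20)/(u^2 + 14*u + 49)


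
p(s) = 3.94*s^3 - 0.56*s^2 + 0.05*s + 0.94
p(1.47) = 12.32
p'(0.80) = 6.72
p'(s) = 11.82*s^2 - 1.12*s + 0.05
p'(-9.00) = 967.55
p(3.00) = 102.43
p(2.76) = 79.65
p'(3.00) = 103.07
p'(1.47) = 23.95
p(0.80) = 2.64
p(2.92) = 94.41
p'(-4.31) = 224.45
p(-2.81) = -91.04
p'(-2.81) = 96.53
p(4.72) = 403.01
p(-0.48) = 0.35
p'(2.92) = 97.56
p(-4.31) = -325.13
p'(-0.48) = 3.31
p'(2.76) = 87.00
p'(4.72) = 258.09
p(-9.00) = -2917.13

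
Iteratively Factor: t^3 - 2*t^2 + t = (t - 1)*(t^2 - t) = t*(t - 1)*(t - 1)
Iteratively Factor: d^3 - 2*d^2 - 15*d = (d + 3)*(d^2 - 5*d) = d*(d + 3)*(d - 5)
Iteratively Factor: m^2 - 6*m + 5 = (m - 1)*(m - 5)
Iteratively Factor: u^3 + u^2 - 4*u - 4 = (u + 2)*(u^2 - u - 2) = (u + 1)*(u + 2)*(u - 2)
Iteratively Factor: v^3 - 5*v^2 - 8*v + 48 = (v - 4)*(v^2 - v - 12) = (v - 4)*(v + 3)*(v - 4)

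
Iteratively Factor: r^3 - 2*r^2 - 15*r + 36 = (r + 4)*(r^2 - 6*r + 9) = (r - 3)*(r + 4)*(r - 3)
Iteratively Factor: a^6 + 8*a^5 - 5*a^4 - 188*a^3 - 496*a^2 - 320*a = (a - 5)*(a^5 + 13*a^4 + 60*a^3 + 112*a^2 + 64*a) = (a - 5)*(a + 4)*(a^4 + 9*a^3 + 24*a^2 + 16*a) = (a - 5)*(a + 4)^2*(a^3 + 5*a^2 + 4*a) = (a - 5)*(a + 4)^3*(a^2 + a) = a*(a - 5)*(a + 4)^3*(a + 1)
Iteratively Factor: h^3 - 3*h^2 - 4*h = (h)*(h^2 - 3*h - 4) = h*(h + 1)*(h - 4)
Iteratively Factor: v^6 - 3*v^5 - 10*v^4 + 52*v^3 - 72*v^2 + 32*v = (v - 2)*(v^5 - v^4 - 12*v^3 + 28*v^2 - 16*v) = (v - 2)*(v - 1)*(v^4 - 12*v^2 + 16*v) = (v - 2)^2*(v - 1)*(v^3 + 2*v^2 - 8*v) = (v - 2)^3*(v - 1)*(v^2 + 4*v) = v*(v - 2)^3*(v - 1)*(v + 4)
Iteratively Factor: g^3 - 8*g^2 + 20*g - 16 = (g - 2)*(g^2 - 6*g + 8) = (g - 4)*(g - 2)*(g - 2)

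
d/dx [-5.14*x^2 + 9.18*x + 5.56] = 9.18 - 10.28*x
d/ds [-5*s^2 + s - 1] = 1 - 10*s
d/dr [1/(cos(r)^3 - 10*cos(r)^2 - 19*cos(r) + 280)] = (3*cos(r)^2 - 20*cos(r) - 19)*sin(r)/(cos(r)^3 - 10*cos(r)^2 - 19*cos(r) + 280)^2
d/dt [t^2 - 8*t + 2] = 2*t - 8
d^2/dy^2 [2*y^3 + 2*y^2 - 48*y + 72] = 12*y + 4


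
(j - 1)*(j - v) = j^2 - j*v - j + v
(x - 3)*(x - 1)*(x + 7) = x^3 + 3*x^2 - 25*x + 21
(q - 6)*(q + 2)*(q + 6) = q^3 + 2*q^2 - 36*q - 72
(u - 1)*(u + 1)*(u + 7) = u^3 + 7*u^2 - u - 7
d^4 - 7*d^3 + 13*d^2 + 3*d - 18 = (d - 3)^2*(d - 2)*(d + 1)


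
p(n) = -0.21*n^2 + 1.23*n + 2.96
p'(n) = 1.23 - 0.42*n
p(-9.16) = -25.93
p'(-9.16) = 5.08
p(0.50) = 3.52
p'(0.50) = 1.02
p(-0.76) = 1.90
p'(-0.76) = 1.55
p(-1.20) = 1.18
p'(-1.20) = 1.73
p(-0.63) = 2.10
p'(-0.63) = 1.49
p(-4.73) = -7.56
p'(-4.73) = 3.22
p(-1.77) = 0.12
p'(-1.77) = 1.97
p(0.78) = 3.79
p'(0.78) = 0.90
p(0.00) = 2.96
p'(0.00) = 1.23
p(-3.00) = -2.62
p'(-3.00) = 2.49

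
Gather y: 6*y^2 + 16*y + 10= 6*y^2 + 16*y + 10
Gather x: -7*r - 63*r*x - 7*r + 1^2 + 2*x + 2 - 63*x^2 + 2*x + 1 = -14*r - 63*x^2 + x*(4 - 63*r) + 4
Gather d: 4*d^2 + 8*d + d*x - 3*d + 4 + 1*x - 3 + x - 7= 4*d^2 + d*(x + 5) + 2*x - 6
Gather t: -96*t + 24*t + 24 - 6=18 - 72*t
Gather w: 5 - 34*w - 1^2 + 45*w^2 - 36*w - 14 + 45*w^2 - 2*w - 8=90*w^2 - 72*w - 18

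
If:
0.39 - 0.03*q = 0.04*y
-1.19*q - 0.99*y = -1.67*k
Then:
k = 9.26347305389222 - 0.357285429141717*y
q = 13.0 - 1.33333333333333*y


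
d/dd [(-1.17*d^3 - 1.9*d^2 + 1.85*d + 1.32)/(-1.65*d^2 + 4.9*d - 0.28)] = (1.9305*d^4 - 11.466*d^3 - 5.2747*d^2 + 5.42*d - 6.986)/(2.7225*d^4 - 16.17*d^3 + 24.934*d^2 - 2.744*d + 0.0784)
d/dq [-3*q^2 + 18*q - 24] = 18 - 6*q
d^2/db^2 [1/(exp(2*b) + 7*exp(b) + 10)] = (2*(2*exp(b) + 7)^2*exp(b) - (4*exp(b) + 7)*(exp(2*b) + 7*exp(b) + 10))*exp(b)/(exp(2*b) + 7*exp(b) + 10)^3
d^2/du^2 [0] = 0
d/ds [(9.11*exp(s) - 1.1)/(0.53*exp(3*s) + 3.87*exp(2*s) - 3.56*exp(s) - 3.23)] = (-9.6566*exp(3*s) - 33.5067*exp(2*s) + 8.514*exp(s) - 33.3413)*exp(s)/(0.2809*exp(6*s) + 4.1022*exp(5*s) + 11.2033*exp(4*s) - 30.9782*exp(3*s) - 12.3266*exp(2*s) + 22.9976*exp(s) + 10.4329)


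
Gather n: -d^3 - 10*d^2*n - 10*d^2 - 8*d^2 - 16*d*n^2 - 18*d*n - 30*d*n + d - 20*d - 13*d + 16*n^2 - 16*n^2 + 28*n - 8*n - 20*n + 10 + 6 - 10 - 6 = -d^3 - 18*d^2 - 16*d*n^2 - 32*d + n*(-10*d^2 - 48*d)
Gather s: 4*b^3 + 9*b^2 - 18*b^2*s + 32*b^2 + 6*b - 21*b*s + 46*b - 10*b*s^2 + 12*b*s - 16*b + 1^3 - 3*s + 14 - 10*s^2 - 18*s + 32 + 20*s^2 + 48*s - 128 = 4*b^3 + 41*b^2 + 36*b + s^2*(10 - 10*b) + s*(-18*b^2 - 9*b + 27) - 81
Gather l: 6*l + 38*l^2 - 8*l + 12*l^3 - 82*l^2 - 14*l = 12*l^3 - 44*l^2 - 16*l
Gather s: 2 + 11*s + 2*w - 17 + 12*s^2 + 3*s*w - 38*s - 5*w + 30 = 12*s^2 + s*(3*w - 27) - 3*w + 15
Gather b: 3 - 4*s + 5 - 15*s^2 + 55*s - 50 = -15*s^2 + 51*s - 42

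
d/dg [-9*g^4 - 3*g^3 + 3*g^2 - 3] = 3*g*(-12*g^2 - 3*g + 2)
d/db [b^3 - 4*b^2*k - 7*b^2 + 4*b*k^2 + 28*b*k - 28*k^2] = 3*b^2 - 8*b*k - 14*b + 4*k^2 + 28*k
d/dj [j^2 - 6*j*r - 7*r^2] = 2*j - 6*r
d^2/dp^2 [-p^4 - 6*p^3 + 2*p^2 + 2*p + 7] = -12*p^2 - 36*p + 4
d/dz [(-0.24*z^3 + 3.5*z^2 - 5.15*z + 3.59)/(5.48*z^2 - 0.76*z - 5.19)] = (-1.3152*z^4 + 0.364799999999995*z^3 + 29.2988*z^2 - 75.6764*z + 29.4569)/(30.0304*z^4 - 8.3296*z^3 - 56.3048*z^2 + 7.8888*z + 26.9361)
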